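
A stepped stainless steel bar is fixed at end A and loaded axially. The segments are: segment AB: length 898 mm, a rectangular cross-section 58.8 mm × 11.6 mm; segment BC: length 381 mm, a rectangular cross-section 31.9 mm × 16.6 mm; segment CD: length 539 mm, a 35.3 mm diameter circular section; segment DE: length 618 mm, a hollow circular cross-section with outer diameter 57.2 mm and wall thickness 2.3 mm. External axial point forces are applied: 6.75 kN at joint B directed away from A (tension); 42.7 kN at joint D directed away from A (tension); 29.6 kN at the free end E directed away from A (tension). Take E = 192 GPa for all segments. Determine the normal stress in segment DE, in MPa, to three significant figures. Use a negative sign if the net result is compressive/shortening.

74.6 MPa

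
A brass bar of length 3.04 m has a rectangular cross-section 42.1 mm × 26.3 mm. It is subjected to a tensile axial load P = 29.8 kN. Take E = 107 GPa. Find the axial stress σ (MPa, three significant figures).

A = 1107 mm².
σ = N/A = 29800/1107 = 26.91 MPa.

26.9 MPa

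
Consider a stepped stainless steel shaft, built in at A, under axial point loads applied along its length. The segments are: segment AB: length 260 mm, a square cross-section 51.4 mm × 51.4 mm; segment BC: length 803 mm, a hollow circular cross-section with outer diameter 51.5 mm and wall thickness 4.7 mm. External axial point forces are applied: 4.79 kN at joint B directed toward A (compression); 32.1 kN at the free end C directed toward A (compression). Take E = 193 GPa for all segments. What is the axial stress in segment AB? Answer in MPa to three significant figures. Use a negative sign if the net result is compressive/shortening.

Internal axial forces (sectioning from the free end, tension +): N_BC = -32.1 kN, N_AB = -36.89 kN.
A_AB = 2642 mm².
σ_AB = N_AB/A_AB = -36890/2642 = -13.96 MPa.

-14.0 MPa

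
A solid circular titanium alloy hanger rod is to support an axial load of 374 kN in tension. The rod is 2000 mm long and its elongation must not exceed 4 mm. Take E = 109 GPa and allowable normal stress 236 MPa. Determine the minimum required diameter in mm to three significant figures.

46.7 mm

Required area A ≥ P/σ_allow = 374000/236 = 1585 mm².
For a solid circular section, d ≥ √(4A/π) = 44.92 mm.
Elongation limit: A ≥ PL/(Eδ_allow) = 374000·2000/(109000·4) = 1716 mm² ⇒ d ≥ 46.74 mm.
The elongation limit governs.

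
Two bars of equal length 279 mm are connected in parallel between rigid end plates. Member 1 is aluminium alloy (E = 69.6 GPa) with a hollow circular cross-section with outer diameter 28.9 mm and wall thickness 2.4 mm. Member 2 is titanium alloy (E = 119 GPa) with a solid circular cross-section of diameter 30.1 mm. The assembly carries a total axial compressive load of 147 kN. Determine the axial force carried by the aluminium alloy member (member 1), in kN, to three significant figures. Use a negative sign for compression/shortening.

-20.7 kN

A_1 = 199.8 mm².
A_2 = 711.6 mm².
Equal strain + equilibrium ⇒ each member carries load in proportion to AE: A₁E₁ = 13910000 N, A₂E₂ = 84680000 N, ΣAE = 98580000 N.
F₁ = P·A₁E₁/ΣAE = -147000·13910000/98580000 = -20740 N.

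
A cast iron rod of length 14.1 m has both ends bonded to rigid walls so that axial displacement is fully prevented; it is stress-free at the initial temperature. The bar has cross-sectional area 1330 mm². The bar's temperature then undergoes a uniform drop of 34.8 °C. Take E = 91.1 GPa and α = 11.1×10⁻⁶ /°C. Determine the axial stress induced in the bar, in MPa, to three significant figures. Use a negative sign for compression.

Free thermal expansion αLΔT = 11.1e-6 · 14100 · -34.8 = -5.447 mm.
The walls impose strain ε = −(-5.447)/14100 = 3.8628e-04; σ = Eε = 91100 · 3.8628e-04 = 35.19 MPa.

35.2 MPa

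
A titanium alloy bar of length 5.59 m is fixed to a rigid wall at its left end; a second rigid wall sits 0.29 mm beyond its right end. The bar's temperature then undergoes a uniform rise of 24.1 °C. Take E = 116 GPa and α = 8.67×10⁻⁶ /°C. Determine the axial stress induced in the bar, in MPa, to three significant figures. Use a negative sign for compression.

-18.2 MPa

Free thermal expansion αLΔT = 8.67e-6 · 5590 · 24.1 = 1.168 mm.
The walls engage after the gap closes; constrained expansion = 1.168 − 0.29 = 0.878 mm.
The walls impose strain ε = −(0.878)/5590 = -1.5707e-04; σ = Eε = 116000 · -1.5707e-04 = -18.22 MPa.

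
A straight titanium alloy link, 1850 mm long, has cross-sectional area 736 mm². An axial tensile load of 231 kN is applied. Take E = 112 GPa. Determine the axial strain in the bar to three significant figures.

σ = N/A = 313.9 MPa; ε = σ/E = 313.9/112000 = 2.802e-03.

0.00280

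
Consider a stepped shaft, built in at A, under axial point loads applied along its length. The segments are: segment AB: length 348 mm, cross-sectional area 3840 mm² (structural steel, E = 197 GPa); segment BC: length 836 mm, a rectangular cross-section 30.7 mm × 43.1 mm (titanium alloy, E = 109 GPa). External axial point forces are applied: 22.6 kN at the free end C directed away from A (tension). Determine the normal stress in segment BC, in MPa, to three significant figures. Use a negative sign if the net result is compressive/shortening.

Internal axial forces (sectioning from the free end, tension +): N_BC = 22.6 kN, N_AB = 22.6 kN.
A_BC = 1323 mm².
σ_BC = N_BC/A_BC = 22600/1323 = 17.08 MPa.

17.1 MPa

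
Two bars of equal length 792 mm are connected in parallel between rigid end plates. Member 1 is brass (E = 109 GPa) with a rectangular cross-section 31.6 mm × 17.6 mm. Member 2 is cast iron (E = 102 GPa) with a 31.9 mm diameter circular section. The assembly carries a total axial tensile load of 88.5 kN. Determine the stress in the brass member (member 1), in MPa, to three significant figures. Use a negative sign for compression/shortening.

A_1 = 556.2 mm².
A_2 = 799.2 mm².
Equal strain + equilibrium ⇒ each member carries load in proportion to AE: A₁E₁ = 60620000 N, A₂E₂ = 81520000 N, ΣAE = 142100000 N.
σ₁ = P·E₁/ΣAE = 88500·109000/142100000 = 67.86 MPa.

67.9 MPa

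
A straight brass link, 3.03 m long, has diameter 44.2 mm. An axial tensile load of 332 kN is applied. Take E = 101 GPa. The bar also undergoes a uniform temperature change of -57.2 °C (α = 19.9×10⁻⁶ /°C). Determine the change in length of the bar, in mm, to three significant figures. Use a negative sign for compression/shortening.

3.04 mm

A = 1534 mm².
δ_mech = NL/(AE) = 332000·3030/(1534·101000) = 6.491 mm.
δ_thermal = αLΔT = 19.9e-6·3030·-57.2 = -3.449 mm.
δ = δ_mech + δ_thermal = 3.042 mm.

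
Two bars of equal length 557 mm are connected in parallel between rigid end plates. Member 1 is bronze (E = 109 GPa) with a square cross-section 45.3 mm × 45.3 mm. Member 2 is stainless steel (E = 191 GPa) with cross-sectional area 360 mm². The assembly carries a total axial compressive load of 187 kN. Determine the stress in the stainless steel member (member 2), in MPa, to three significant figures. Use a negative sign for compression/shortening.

A_1 = 2052 mm².
Equal strain + equilibrium ⇒ each member carries load in proportion to AE: A₁E₁ = 223700000 N, A₂E₂ = 68760000 N, ΣAE = 292400000 N.
σ₂ = P·E₂/ΣAE = -187000·191000/292400000 = -122.1 MPa.

-122 MPa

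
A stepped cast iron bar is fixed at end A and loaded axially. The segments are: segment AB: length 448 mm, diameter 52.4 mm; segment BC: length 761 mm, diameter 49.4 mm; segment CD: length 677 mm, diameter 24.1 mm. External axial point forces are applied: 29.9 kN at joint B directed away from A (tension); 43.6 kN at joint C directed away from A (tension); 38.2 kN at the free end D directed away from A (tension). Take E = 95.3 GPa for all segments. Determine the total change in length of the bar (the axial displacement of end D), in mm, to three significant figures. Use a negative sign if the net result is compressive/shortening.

1.18 mm

Internal axial forces (sectioning from the free end, tension +): N_CD = 38.2 kN, N_BC = 81.8 kN, N_AB = 111.7 kN.
A_AB = 2157 mm².
A_BC = 1917 mm².
A_CD = 456.2 mm².
δ_AB = 111700·448/(2157·95300) = 0.2435 mm
δ_BC = 81800·761/(1917·95300) = 0.3408 mm
δ_CD = 38200·677/(456.2·95300) = 0.5949 mm
δ = Σδ_i = 1.179 mm.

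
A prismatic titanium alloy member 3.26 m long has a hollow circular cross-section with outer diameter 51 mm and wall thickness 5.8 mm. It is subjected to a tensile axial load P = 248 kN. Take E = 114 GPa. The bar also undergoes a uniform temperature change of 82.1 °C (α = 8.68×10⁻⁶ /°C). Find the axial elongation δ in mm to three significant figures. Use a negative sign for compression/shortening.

A = 823.6 mm².
δ_mech = NL/(AE) = 248000·3260/(823.6·114000) = 8.611 mm.
δ_thermal = αLΔT = 8.68e-6·3260·82.1 = 2.323 mm.
δ = δ_mech + δ_thermal = 10.93 mm.

10.9 mm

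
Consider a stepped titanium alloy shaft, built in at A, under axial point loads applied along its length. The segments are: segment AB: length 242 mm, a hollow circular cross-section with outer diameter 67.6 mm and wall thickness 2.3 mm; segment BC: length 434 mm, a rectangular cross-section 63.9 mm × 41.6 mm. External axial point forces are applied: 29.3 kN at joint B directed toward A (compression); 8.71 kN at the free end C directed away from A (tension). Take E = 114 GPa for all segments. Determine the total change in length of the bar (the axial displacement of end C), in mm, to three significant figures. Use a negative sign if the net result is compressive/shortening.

Internal axial forces (sectioning from the free end, tension +): N_BC = 8.71 kN, N_AB = -20.59 kN.
A_AB = 471.8 mm².
A_BC = 2658 mm².
δ_AB = -20590·242/(471.8·114000) = -0.09264 mm
δ_BC = 8710·434/(2658·114000) = 0.01247 mm
δ = Σδ_i = -0.08016 mm.

-0.0802 mm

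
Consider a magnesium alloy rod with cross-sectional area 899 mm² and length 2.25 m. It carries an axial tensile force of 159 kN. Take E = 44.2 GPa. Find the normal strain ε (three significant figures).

σ = N/A = 176.9 MPa; ε = σ/E = 176.9/44200 = 4.001e-03.

0.00400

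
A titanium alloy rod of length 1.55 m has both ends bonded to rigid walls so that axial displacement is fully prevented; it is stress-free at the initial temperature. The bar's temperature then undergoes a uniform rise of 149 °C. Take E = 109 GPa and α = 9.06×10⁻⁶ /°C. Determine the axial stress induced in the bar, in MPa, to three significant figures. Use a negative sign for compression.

-147 MPa

Free thermal expansion αLΔT = 9.06e-6 · 1550 · 149 = 2.092 mm.
The walls impose strain ε = −(2.092)/1550 = -1.3499e-03; σ = Eε = 109000 · -1.3499e-03 = -147.1 MPa.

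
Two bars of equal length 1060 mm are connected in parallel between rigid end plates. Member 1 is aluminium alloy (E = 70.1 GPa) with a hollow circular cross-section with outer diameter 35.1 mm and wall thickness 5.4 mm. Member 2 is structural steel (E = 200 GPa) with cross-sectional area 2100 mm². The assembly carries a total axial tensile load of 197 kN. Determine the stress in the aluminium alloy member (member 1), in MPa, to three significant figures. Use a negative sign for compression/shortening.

30.3 MPa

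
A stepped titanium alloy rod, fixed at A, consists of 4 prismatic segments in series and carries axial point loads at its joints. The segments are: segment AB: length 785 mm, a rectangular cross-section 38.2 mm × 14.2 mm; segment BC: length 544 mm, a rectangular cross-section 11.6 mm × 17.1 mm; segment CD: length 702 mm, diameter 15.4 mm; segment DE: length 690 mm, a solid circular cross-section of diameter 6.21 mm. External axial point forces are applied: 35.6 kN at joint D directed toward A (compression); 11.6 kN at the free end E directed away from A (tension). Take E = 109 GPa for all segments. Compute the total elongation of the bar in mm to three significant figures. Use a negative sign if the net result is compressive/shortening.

0.672 mm

Internal axial forces (sectioning from the free end, tension +): N_DE = 11.6 kN, N_CD = -24 kN, N_BC = -24 kN, N_AB = -24 kN.
A_AB = 542.4 mm².
A_BC = 198.4 mm².
A_CD = 186.3 mm².
A_DE = 30.29 mm².
δ_AB = -24000·785/(542.4·109000) = -0.3186 mm
δ_BC = -24000·544/(198.4·109000) = -0.6039 mm
δ_CD = -24000·702/(186.3·109000) = -0.8298 mm
δ_DE = 11600·690/(30.29·109000) = 2.424 mm
δ = Σδ_i = 0.6721 mm.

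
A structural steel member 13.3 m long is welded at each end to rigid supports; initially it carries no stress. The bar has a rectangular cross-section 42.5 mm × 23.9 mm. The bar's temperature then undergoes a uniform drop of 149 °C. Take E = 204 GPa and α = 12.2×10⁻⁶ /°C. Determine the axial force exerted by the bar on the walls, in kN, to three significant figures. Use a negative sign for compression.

377 kN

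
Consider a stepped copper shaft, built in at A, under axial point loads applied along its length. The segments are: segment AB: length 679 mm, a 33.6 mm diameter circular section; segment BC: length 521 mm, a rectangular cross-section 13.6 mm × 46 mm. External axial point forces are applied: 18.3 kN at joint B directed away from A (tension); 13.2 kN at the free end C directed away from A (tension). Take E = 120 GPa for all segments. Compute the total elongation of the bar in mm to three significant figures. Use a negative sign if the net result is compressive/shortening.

Internal axial forces (sectioning from the free end, tension +): N_BC = 13.2 kN, N_AB = 31.5 kN.
A_AB = 886.7 mm².
A_BC = 625.6 mm².
δ_AB = 31500·679/(886.7·120000) = 0.201 mm
δ_BC = 13200·521/(625.6·120000) = 0.09161 mm
δ = Σδ_i = 0.2926 mm.

0.293 mm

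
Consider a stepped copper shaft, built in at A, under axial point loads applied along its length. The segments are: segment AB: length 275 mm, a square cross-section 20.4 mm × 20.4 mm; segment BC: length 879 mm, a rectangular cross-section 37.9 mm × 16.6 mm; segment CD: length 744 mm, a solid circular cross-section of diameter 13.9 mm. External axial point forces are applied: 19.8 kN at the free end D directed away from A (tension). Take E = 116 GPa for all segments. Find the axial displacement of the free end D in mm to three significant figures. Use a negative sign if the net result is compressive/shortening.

1.19 mm

Internal axial forces (sectioning from the free end, tension +): N_CD = 19.8 kN, N_BC = 19.8 kN, N_AB = 19.8 kN.
A_AB = 416.2 mm².
A_BC = 629.1 mm².
A_CD = 151.7 mm².
δ_AB = 19800·275/(416.2·116000) = 0.1128 mm
δ_BC = 19800·879/(629.1·116000) = 0.2385 mm
δ_CD = 19800·744/(151.7·116000) = 0.8369 mm
δ = Σδ_i = 1.188 mm.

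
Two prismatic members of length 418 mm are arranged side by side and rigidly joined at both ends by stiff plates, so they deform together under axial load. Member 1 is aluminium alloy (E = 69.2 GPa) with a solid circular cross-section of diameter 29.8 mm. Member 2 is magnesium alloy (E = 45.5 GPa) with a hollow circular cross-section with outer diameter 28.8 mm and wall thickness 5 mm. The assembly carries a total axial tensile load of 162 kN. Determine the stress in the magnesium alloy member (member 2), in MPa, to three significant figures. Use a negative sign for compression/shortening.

A_1 = 697.5 mm².
A_2 = 373.8 mm².
Equal strain + equilibrium ⇒ each member carries load in proportion to AE: A₁E₁ = 48260000 N, A₂E₂ = 17010000 N, ΣAE = 65270000 N.
σ₂ = P·E₂/ΣAE = 162000·45500/65270000 = 112.9 MPa.

113 MPa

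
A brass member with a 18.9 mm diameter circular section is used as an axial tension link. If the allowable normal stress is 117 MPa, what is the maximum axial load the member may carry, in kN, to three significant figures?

32.8 kN

A = 280.6 mm².
P_max = σ_allow · A = 117 · 280.6 = 32820 N = 32.82 kN.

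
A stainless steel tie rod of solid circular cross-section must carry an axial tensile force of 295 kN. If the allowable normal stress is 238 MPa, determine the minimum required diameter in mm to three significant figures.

Required area A ≥ P/σ_allow = 295000/238 = 1239 mm².
For a solid circular section, d ≥ √(4A/π) = 39.73 mm.

39.7 mm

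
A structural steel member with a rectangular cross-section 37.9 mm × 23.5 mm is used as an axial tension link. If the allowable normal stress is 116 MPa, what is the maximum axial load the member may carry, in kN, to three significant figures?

A = 890.6 mm².
P_max = σ_allow · A = 116 · 890.6 = 103300 N = 103.3 kN.

103 kN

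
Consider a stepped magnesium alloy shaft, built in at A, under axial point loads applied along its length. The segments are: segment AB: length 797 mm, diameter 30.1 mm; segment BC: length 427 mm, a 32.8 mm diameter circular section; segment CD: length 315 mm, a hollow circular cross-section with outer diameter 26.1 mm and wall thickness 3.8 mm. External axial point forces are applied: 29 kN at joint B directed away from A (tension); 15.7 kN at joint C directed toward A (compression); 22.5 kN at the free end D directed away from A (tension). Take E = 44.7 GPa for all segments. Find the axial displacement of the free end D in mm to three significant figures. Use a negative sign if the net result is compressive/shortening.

Internal axial forces (sectioning from the free end, tension +): N_CD = 22.5 kN, N_BC = 6.8 kN, N_AB = 35.8 kN.
A_AB = 711.6 mm².
A_BC = 845 mm².
A_CD = 266.2 mm².
δ_AB = 35800·797/(711.6·44700) = 0.897 mm
δ_BC = 6800·427/(845·44700) = 0.07688 mm
δ_CD = 22500·315/(266.2·44700) = 0.5956 mm
δ = Σδ_i = 1.57 mm.

1.57 mm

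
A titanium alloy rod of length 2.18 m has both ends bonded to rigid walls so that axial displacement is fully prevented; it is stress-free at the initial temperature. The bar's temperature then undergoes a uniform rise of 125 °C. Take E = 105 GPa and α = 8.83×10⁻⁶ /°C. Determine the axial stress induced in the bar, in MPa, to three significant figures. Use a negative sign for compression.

Free thermal expansion αLΔT = 8.83e-6 · 2180 · 125 = 2.406 mm.
The walls impose strain ε = −(2.406)/2180 = -1.1037e-03; σ = Eε = 105000 · -1.1037e-03 = -115.9 MPa.

-116 MPa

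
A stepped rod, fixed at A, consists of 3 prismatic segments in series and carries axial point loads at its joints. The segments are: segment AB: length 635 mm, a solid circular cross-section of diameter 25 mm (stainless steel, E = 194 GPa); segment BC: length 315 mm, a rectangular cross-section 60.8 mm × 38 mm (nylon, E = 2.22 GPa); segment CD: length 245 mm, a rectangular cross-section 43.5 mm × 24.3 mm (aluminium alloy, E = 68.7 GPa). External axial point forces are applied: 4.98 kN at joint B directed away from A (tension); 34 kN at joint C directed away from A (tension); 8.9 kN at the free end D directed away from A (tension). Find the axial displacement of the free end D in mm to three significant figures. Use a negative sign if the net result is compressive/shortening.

Internal axial forces (sectioning from the free end, tension +): N_CD = 8.9 kN, N_BC = 42.9 kN, N_AB = 47.88 kN.
A_AB = 490.9 mm².
A_BC = 2310 mm².
A_CD = 1057 mm².
δ_AB = 47880·635/(490.9·194000) = 0.3193 mm
δ_BC = 42900·315/(2310·2220) = 2.635 mm
δ_CD = 8900·245/(1057·68700) = 0.03003 mm
δ = Σδ_i = 2.984 mm.

2.98 mm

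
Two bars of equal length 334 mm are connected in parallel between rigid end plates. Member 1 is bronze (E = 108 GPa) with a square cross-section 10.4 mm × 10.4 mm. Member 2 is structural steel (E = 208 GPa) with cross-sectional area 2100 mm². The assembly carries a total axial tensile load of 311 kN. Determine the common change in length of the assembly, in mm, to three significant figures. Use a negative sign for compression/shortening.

0.232 mm

A_1 = 108.2 mm².
Equal strain + equilibrium ⇒ each member carries load in proportion to AE: A₁E₁ = 11680000 N, A₂E₂ = 436800000 N, ΣAE = 448500000 N.
δ = PL/ΣAE = 311000·334/448500000 = 0.2316 mm.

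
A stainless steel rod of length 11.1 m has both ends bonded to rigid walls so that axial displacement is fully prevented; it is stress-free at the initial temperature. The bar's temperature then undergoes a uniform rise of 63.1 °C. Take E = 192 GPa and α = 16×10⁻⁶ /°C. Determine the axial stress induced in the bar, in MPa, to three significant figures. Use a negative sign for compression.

Free thermal expansion αLΔT = 16e-6 · 11100 · 63.1 = 11.21 mm.
The walls impose strain ε = −(11.21)/11100 = -1.0096e-03; σ = Eε = 192000 · -1.0096e-03 = -193.8 MPa.

-194 MPa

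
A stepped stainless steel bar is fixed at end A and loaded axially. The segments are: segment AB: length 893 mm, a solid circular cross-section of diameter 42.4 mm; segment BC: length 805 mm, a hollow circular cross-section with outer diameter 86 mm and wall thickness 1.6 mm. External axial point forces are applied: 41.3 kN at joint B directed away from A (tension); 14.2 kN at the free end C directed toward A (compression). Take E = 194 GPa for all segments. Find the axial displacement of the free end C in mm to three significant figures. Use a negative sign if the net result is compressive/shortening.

Internal axial forces (sectioning from the free end, tension +): N_BC = -14.2 kN, N_AB = 27.1 kN.
A_AB = 1412 mm².
A_BC = 424.2 mm².
δ_AB = 27100·893/(1412·194000) = 0.08835 mm
δ_BC = -14200·805/(424.2·194000) = -0.1389 mm
δ = Σδ_i = -0.05054 mm.

-0.0505 mm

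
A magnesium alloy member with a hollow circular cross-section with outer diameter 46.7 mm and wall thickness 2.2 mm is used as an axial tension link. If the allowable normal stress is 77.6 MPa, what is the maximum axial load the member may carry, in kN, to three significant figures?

23.9 kN

A = 307.6 mm².
P_max = σ_allow · A = 77.6 · 307.6 = 23870 N = 23.87 kN.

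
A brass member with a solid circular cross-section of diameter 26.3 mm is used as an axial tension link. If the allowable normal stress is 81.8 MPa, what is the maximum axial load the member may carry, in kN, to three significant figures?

44.4 kN

A = 543.3 mm².
P_max = σ_allow · A = 81.8 · 543.3 = 44440 N = 44.44 kN.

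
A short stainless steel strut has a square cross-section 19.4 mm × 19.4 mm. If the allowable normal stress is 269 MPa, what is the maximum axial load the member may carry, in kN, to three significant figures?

A = 376.4 mm².
P_max = σ_allow · A = 269 · 376.4 = 101200 N = 101.2 kN.

101 kN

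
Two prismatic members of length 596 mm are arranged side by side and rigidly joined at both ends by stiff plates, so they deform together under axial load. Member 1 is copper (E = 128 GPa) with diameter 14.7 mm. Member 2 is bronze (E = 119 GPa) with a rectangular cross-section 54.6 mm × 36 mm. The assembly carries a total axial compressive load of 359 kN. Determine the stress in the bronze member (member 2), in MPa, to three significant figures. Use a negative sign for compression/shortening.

A_1 = 169.7 mm².
A_2 = 1966 mm².
Equal strain + equilibrium ⇒ each member carries load in proportion to AE: A₁E₁ = 21720000 N, A₂E₂ = 233900000 N, ΣAE = 255600000 N.
σ₂ = P·E₂/ΣAE = -359000·119000/255600000 = -167.1 MPa.

-167 MPa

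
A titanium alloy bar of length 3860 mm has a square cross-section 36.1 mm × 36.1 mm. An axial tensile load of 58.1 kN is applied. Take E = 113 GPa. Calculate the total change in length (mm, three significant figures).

1.52 mm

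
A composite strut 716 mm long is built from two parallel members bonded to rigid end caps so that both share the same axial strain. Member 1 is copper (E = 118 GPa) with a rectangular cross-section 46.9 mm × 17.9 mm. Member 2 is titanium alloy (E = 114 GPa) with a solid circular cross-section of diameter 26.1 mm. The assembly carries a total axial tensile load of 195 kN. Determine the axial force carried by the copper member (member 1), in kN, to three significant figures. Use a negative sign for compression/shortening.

121 kN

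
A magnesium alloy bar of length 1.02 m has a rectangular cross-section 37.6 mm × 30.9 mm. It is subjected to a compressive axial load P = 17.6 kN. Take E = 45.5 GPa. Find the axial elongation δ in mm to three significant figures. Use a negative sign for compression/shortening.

-0.340 mm

A = 1162 mm².
δ_mech = NL/(AE) = -17600·1020/(1162·45500) = -0.3396 mm.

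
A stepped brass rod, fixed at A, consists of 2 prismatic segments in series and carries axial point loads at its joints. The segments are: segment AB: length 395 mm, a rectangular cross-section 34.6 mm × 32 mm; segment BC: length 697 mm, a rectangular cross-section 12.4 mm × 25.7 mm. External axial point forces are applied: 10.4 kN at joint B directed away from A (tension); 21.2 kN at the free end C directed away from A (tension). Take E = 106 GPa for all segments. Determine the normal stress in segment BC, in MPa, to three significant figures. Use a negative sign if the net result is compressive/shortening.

Internal axial forces (sectioning from the free end, tension +): N_BC = 21.2 kN, N_AB = 31.6 kN.
A_BC = 318.7 mm².
σ_BC = N_BC/A_BC = 21200/318.7 = 66.52 MPa.

66.5 MPa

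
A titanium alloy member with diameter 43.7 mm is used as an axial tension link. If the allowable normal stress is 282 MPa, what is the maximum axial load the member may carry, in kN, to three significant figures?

A = 1500 mm².
P_max = σ_allow · A = 282 · 1500 = 423000 N = 423 kN.

423 kN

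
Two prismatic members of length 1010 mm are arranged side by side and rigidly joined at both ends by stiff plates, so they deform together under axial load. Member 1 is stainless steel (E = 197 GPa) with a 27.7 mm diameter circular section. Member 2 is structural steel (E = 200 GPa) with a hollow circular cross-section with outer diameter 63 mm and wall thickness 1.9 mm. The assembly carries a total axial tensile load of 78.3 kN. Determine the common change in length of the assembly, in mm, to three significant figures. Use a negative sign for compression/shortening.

0.413 mm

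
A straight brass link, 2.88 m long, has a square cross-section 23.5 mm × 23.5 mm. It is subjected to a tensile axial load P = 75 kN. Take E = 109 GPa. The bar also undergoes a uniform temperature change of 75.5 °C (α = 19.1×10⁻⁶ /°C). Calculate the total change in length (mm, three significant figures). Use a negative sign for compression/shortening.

7.74 mm

A = 552.2 mm².
δ_mech = NL/(AE) = 75000·2880/(552.2·109000) = 3.588 mm.
δ_thermal = αLΔT = 19.1e-6·2880·75.5 = 4.153 mm.
δ = δ_mech + δ_thermal = 7.741 mm.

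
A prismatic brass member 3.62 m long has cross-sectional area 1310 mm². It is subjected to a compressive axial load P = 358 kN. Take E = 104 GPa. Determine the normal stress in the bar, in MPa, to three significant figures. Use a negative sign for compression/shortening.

σ = N/A = -358000/1310 = -273.3 MPa.

-273 MPa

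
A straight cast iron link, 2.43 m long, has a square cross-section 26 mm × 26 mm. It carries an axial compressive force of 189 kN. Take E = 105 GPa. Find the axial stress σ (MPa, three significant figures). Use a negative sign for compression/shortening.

-280 MPa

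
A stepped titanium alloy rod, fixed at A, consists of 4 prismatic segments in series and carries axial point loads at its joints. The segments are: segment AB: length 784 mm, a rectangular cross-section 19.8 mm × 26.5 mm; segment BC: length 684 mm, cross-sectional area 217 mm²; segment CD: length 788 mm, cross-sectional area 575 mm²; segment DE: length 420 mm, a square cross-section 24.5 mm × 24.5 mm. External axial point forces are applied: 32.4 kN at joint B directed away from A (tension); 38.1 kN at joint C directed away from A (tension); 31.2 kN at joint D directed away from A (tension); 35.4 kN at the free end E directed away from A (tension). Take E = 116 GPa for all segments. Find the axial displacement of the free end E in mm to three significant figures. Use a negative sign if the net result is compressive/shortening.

5.61 mm

Internal axial forces (sectioning from the free end, tension +): N_DE = 35.4 kN, N_CD = 66.6 kN, N_BC = 104.7 kN, N_AB = 137.1 kN.
A_AB = 524.7 mm².
A_DE = 600.2 mm².
δ_AB = 137100·784/(524.7·116000) = 1.766 mm
δ_BC = 104700·684/(217·116000) = 2.845 mm
δ_CD = 66600·788/(575·116000) = 0.7868 mm
δ_DE = 35400·420/(600.2·116000) = 0.2135 mm
δ = Σδ_i = 5.611 mm.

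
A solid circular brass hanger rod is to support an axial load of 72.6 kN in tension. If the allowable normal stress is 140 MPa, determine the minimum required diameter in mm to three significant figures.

Required area A ≥ P/σ_allow = 72600/140 = 518.6 mm².
For a solid circular section, d ≥ √(4A/π) = 25.7 mm.

25.7 mm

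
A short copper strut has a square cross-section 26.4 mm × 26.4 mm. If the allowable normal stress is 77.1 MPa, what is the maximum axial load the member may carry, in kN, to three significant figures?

53.7 kN

A = 697 mm².
P_max = σ_allow · A = 77.1 · 697 = 53740 N = 53.74 kN.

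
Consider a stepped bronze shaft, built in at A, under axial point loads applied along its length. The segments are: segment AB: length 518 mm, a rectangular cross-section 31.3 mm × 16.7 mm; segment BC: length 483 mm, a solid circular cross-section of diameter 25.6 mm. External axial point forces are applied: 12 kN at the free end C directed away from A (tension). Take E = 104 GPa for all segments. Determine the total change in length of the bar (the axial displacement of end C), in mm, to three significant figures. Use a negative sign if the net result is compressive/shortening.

Internal axial forces (sectioning from the free end, tension +): N_BC = 12 kN, N_AB = 12 kN.
A_AB = 522.7 mm².
A_BC = 514.7 mm².
δ_AB = 12000·518/(522.7·104000) = 0.1143 mm
δ_BC = 12000·483/(514.7·104000) = 0.1083 mm
δ = Σδ_i = 0.2226 mm.

0.223 mm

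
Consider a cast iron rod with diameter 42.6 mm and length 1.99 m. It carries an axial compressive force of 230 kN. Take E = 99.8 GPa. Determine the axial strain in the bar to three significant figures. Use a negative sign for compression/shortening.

-0.00162

A = 1425 mm².
σ = N/A = -161.4 MPa; ε = σ/E = -161.4/99800 = -1.617e-03.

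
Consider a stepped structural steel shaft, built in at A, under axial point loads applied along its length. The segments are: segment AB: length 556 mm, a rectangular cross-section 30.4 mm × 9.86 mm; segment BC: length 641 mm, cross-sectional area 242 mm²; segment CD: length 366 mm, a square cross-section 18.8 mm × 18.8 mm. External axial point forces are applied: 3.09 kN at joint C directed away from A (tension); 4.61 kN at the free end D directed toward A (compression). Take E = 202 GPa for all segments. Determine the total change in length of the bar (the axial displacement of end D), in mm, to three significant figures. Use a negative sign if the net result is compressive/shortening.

-0.0575 mm

Internal axial forces (sectioning from the free end, tension +): N_CD = -4.61 kN, N_BC = -1.52 kN, N_AB = -1.52 kN.
A_AB = 299.7 mm².
A_CD = 353.4 mm².
δ_AB = -1520·556/(299.7·202000) = -0.01396 mm
δ_BC = -1520·641/(242·202000) = -0.01993 mm
δ_CD = -4610·366/(353.4·202000) = -0.02363 mm
δ = Σδ_i = -0.05752 mm.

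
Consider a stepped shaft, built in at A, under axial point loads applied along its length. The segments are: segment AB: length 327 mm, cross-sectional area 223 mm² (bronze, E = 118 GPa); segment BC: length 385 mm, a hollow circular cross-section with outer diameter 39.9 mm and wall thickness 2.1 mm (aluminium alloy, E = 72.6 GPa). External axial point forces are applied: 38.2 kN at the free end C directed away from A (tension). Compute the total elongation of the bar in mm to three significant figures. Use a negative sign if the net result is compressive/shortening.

1.29 mm

Internal axial forces (sectioning from the free end, tension +): N_BC = 38.2 kN, N_AB = 38.2 kN.
A_BC = 249.4 mm².
δ_AB = 38200·327/(223·118000) = 0.4747 mm
δ_BC = 38200·385/(249.4·72600) = 0.8123 mm
δ = Σδ_i = 1.287 mm.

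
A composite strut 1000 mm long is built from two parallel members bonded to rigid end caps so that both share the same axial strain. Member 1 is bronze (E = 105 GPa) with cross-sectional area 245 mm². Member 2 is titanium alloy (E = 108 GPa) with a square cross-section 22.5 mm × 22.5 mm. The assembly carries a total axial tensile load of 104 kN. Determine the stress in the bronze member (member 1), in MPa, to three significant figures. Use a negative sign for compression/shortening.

136 MPa

A_2 = 506.2 mm².
Equal strain + equilibrium ⇒ each member carries load in proportion to AE: A₁E₁ = 25720000 N, A₂E₂ = 54680000 N, ΣAE = 80400000 N.
σ₁ = P·E₁/ΣAE = 104000·105000/80400000 = 135.8 MPa.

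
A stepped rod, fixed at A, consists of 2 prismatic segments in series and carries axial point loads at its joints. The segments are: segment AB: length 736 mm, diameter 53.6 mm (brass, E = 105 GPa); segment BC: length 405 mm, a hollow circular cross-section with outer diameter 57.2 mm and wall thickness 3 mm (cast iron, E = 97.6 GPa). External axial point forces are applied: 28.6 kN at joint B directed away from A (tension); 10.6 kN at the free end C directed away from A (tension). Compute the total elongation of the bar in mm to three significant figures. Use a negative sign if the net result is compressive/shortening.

0.208 mm

Internal axial forces (sectioning from the free end, tension +): N_BC = 10.6 kN, N_AB = 39.2 kN.
A_AB = 2256 mm².
A_BC = 510.8 mm².
δ_AB = 39200·736/(2256·105000) = 0.1218 mm
δ_BC = 10600·405/(510.8·97600) = 0.08611 mm
δ = Σδ_i = 0.2079 mm.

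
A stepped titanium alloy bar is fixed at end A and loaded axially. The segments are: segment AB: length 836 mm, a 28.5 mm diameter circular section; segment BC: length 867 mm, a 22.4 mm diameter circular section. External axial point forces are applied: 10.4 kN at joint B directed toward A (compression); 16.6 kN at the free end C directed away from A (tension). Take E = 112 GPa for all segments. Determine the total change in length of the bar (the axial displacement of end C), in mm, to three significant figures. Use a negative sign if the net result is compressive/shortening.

0.399 mm

Internal axial forces (sectioning from the free end, tension +): N_BC = 16.6 kN, N_AB = 6.2 kN.
A_AB = 637.9 mm².
A_BC = 394.1 mm².
δ_AB = 6200·836/(637.9·112000) = 0.07254 mm
δ_BC = 16600·867/(394.1·112000) = 0.3261 mm
δ = Σδ_i = 0.3986 mm.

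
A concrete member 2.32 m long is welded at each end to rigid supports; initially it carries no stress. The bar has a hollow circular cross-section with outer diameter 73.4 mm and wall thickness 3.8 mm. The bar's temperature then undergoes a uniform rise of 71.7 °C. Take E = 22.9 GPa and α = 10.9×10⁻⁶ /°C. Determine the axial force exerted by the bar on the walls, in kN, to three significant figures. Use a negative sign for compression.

-14.9 kN

Free thermal expansion αLΔT = 10.9e-6 · 2320 · 71.7 = 1.813 mm.
The walls impose strain ε = −(1.813)/2320 = -7.8153e-04; σ = Eε = 22900 · -7.8153e-04 = -17.9 MPa.
Wall reaction R = σ·A = -17.9·830.9 = -14870 N = -14.87 kN.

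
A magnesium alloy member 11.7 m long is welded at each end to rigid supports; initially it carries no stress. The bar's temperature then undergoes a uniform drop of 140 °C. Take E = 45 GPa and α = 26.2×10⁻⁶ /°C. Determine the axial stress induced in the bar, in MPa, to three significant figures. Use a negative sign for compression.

Free thermal expansion αLΔT = 26.2e-6 · 11700 · -140 = -42.92 mm.
The walls impose strain ε = −(-42.92)/11700 = 3.6680e-03; σ = Eε = 45000 · 3.6680e-03 = 165.1 MPa.

165 MPa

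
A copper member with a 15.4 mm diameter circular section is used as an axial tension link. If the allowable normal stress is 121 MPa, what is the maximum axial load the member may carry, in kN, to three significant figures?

22.5 kN

A = 186.3 mm².
P_max = σ_allow · A = 121 · 186.3 = 22540 N = 22.54 kN.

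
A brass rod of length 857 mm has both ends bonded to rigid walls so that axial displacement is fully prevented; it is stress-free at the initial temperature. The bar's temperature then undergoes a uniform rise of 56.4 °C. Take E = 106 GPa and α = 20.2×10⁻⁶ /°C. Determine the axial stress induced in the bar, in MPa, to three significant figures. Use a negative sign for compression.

Free thermal expansion αLΔT = 20.2e-6 · 857 · 56.4 = 0.9764 mm.
The walls impose strain ε = −(0.9764)/857 = -1.1393e-03; σ = Eε = 106000 · -1.1393e-03 = -120.8 MPa.

-121 MPa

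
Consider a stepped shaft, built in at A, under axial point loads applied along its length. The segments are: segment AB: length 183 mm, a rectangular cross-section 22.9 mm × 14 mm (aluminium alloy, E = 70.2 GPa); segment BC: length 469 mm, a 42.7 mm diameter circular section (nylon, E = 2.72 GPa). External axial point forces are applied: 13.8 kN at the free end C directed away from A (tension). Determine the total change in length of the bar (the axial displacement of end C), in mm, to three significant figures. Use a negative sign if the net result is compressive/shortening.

Internal axial forces (sectioning from the free end, tension +): N_BC = 13.8 kN, N_AB = 13.8 kN.
A_AB = 320.6 mm².
A_BC = 1432 mm².
δ_AB = 13800·183/(320.6·70200) = 0.1122 mm
δ_BC = 13800·469/(1432·2720) = 1.662 mm
δ = Σδ_i = 1.774 mm.

1.77 mm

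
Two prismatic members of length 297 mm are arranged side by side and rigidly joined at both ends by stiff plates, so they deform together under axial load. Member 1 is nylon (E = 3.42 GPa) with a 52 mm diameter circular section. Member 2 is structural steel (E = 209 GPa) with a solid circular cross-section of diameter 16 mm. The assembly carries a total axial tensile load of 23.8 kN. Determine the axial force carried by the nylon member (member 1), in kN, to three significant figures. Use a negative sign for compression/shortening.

3.51 kN

A_1 = 2124 mm².
A_2 = 201.1 mm².
Equal strain + equilibrium ⇒ each member carries load in proportion to AE: A₁E₁ = 7263000 N, A₂E₂ = 42020000 N, ΣAE = 49290000 N.
F₁ = P·A₁E₁/ΣAE = 23800·7263000/49290000 = 3507 N.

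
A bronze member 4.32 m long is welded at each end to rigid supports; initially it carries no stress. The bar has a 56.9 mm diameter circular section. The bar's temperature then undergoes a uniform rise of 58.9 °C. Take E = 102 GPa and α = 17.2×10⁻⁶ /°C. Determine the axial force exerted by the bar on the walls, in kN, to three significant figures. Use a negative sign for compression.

Free thermal expansion αLΔT = 17.2e-6 · 4320 · 58.9 = 4.377 mm.
The walls impose strain ε = −(4.377)/4320 = -1.0131e-03; σ = Eε = 102000 · -1.0131e-03 = -103.3 MPa.
Wall reaction R = σ·A = -103.3·2543 = -262800 N = -262.8 kN.

-263 kN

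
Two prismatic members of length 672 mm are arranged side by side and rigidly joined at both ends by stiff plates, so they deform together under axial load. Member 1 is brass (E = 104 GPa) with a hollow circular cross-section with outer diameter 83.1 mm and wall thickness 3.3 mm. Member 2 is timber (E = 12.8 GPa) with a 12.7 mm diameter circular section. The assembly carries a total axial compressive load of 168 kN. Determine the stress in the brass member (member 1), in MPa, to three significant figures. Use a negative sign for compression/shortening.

-199 MPa

A_1 = 827.3 mm².
A_2 = 126.7 mm².
Equal strain + equilibrium ⇒ each member carries load in proportion to AE: A₁E₁ = 86040000 N, A₂E₂ = 1621000 N, ΣAE = 87660000 N.
σ₁ = P·E₁/ΣAE = -168000·104000/87660000 = -199.3 MPa.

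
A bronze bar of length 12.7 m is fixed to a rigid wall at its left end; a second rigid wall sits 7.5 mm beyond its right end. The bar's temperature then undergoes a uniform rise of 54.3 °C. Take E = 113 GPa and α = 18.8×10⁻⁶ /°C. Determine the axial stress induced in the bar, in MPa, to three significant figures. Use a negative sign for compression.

Free thermal expansion αLΔT = 18.8e-6 · 12700 · 54.3 = 12.96 mm.
The walls engage after the gap closes; constrained expansion = 12.96 − 7.5 = 5.465 mm.
The walls impose strain ε = −(5.465)/12700 = -4.3029e-04; σ = Eε = 113000 · -4.3029e-04 = -48.62 MPa.

-48.6 MPa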